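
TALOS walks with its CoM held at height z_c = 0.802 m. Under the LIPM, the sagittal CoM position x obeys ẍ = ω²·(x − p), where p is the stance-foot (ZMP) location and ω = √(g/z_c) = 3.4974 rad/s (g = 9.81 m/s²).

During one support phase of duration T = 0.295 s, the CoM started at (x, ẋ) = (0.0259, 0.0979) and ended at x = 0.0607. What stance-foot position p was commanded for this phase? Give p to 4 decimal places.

ωT = 3.4974·0.295 = 1.031733; cosh(ωT) = 1.581157, sinh(ωT) = 1.224768
x(T) = p + (x₀−p)·cosh(ωT) + (ẋ₀/ω)·sinh(ωT) ⇒ p·(1 − cosh) = x(T) − x₀·cosh − (ẋ₀/ω)·sinh
numerator   = 0.0607 − (0.0259)·1.581157 − (0.0979/3.4974)·1.224768 = -0.014536
denominator = 1 − 1.581157 = -0.581157
p = -0.014536 / -0.581157 = 0.0250

p = 0.0250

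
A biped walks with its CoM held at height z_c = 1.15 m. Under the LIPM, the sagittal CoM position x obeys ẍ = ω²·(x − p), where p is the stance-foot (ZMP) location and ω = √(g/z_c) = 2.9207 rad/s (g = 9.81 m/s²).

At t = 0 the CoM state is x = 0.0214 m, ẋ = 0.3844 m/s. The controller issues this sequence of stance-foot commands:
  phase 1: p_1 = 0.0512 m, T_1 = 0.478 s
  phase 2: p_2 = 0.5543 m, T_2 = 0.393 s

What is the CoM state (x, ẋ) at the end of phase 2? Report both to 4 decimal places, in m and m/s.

phase 1: p=0.0512, T=0.478, ωT=1.396095, cosh=2.143478, sinh=1.895916; start (x,ẋ)=(0.021400, 0.384400) → end (x,ẋ)=(0.236850, 0.658938)
phase 2: p=0.5543, T=0.393, ωT=1.147835, cosh=1.734343, sinh=1.417020; start (x,ẋ)=(0.236850, 0.658938) → end (x,ẋ)=(0.323427, -0.171001)

x = 0.3234, ẋ = -0.1710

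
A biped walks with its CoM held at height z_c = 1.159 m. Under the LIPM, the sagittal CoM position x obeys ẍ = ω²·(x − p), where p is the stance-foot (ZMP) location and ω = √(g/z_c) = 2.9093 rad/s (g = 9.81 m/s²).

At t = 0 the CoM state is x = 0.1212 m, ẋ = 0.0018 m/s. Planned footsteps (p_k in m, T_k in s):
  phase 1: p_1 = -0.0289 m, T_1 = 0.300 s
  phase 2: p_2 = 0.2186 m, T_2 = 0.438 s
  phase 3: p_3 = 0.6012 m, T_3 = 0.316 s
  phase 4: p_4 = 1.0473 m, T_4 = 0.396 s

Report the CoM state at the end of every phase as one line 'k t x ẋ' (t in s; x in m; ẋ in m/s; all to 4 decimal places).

phase 1: p=-0.0289, T=0.300, ωT=0.872790, cosh=1.405682, sinh=0.987898; start (x,ẋ)=(0.121200, 0.001800) → end (x,ẋ)=(0.182704, 0.433931)
phase 2: p=0.2186, T=0.438, ωT=1.274273, cosh=1.927868, sinh=1.648234; start (x,ẋ)=(0.182704, 0.433931) → end (x,ẋ)=(0.395237, 0.664434)
phase 3: p=0.6012, T=0.316, ωT=0.919339, cosh=1.453207, sinh=1.054425; start (x,ẋ)=(0.395237, 0.664434) → end (x,ẋ)=(0.542705, 0.333739)
phase 4: p=1.0473, T=0.396, ωT=1.152083, cosh=1.740378, sinh=1.424400; start (x,ẋ)=(0.542705, 0.333739) → end (x,ẋ)=(0.332513, -1.510213)

1 0.3000 0.1827 0.4339
2 0.7380 0.3952 0.6644
3 1.0540 0.5427 0.3337
4 1.4500 0.3325 -1.5102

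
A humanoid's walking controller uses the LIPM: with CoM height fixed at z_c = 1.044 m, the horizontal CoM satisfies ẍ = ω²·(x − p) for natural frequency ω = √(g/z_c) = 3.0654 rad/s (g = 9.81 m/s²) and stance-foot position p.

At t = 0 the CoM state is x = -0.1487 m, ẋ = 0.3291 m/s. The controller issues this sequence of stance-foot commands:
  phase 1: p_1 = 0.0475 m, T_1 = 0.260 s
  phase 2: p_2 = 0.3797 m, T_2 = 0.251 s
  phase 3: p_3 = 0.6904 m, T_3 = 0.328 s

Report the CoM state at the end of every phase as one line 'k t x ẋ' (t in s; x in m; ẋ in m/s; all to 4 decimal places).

1 0.2600 -0.1195 -0.0925
2 0.5110 -0.3002 -1.4182
3 0.8390 -1.3922 -5.7917

phase 1: p=0.0475, T=0.260, ωT=0.797004, cosh=1.334780, sinh=0.884103; start (x,ẋ)=(-0.148700, 0.329100) → end (x,ẋ)=(-0.119467, -0.092451)
phase 2: p=0.3797, T=0.251, ωT=0.769415, cosh=1.310894, sinh=0.847610; start (x,ẋ)=(-0.119467, -0.092451) → end (x,ẋ)=(-0.300219, -1.418161)
phase 3: p=0.6904, T=0.328, ωT=1.005451, cosh=1.549510, sinh=1.183630; start (x,ẋ)=(-0.300219, -1.418161) → end (x,ẋ)=(-1.392162, -5.791716)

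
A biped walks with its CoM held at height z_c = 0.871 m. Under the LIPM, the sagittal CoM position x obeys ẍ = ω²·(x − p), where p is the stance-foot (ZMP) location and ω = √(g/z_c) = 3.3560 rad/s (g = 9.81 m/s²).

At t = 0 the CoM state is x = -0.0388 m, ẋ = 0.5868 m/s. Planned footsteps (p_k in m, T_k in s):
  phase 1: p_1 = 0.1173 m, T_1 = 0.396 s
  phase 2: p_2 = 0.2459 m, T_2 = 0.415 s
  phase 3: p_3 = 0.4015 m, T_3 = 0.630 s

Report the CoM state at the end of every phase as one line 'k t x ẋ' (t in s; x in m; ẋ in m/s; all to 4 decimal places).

phase 1: p=0.1173, T=0.396, ωT=1.328976, cosh=2.020961, sinh=1.756213; start (x,ẋ)=(-0.038800, 0.586800) → end (x,ẋ)=(0.108904, 0.265870)
phase 2: p=0.2459, T=0.415, ωT=1.392740, cosh=2.137130, sinh=1.888736; start (x,ẋ)=(0.108904, 0.265870) → end (x,ẋ)=(0.102751, -0.300167)
phase 3: p=0.4015, T=0.630, ωT=2.114280, cosh=4.202170, sinh=4.081450; start (x,ẋ)=(0.102751, -0.300167) → end (x,ẋ)=(-1.218947, -5.353423)

1 0.3960 0.1089 0.2659
2 0.8110 0.1028 -0.3002
3 1.4410 -1.2189 -5.3534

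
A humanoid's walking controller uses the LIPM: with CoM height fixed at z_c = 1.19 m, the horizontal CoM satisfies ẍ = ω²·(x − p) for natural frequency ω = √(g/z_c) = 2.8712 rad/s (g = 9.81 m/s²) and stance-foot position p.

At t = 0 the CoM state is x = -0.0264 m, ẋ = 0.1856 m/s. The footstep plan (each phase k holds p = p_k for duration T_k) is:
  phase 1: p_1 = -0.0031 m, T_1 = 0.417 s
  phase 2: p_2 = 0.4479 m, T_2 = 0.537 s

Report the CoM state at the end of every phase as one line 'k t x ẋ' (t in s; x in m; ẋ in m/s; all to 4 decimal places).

1 0.4170 0.0521 0.2346
2 0.9540 -0.3371 -1.9606

phase 1: p=-0.0031, T=0.417, ωT=1.197290, cosh=1.806572, sinh=1.504561; start (x,ẋ)=(-0.026400, 0.185600) → end (x,ẋ)=(0.052065, 0.234646)
phase 2: p=0.4479, T=0.537, ωT=1.541834, cosh=2.443572, sinh=2.229583; start (x,ẋ)=(0.052065, 0.234646) → end (x,ẋ)=(-0.337141, -1.960597)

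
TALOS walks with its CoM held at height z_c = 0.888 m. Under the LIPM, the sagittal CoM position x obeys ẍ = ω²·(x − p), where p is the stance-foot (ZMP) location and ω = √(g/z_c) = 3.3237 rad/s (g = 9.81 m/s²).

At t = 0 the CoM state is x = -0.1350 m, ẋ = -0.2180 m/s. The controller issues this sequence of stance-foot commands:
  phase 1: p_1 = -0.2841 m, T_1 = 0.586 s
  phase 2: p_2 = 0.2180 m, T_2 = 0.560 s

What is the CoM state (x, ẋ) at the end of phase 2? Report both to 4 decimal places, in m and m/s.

x = 0.4499, ẋ = 1.0145

phase 1: p=-0.2841, T=0.586, ωT=1.947688, cosh=3.577530, sinh=3.434927; start (x,ẋ)=(-0.135000, -0.218000) → end (x,ẋ)=(0.024014, 0.922323)
phase 2: p=0.2180, T=0.560, ωT=1.861272, cosh=3.293694, sinh=3.138219; start (x,ẋ)=(0.024014, 0.922323) → end (x,ẋ)=(0.449924, 1.014485)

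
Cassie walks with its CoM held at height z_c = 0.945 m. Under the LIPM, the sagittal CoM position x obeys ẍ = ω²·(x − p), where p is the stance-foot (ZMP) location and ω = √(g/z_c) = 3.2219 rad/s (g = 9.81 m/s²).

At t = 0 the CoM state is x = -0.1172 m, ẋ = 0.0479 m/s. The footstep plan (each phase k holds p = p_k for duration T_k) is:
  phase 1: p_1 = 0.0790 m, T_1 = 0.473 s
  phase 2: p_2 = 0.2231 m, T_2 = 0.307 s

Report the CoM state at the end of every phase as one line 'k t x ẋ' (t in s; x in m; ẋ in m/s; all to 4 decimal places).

phase 1: p=0.0790, T=0.473, ωT=1.523959, cosh=2.404104, sinh=2.186257; start (x,ẋ)=(-0.117200, 0.047900) → end (x,ẋ)=(-0.360182, -1.266857)
phase 2: p=0.2231, T=0.307, ωT=0.989123, cosh=1.530389, sinh=1.158487; start (x,ẋ)=(-0.360182, -1.266857) → end (x,ẋ)=(-1.125068, -4.115901)

1 0.4730 -0.3602 -1.2669
2 0.7800 -1.1251 -4.1159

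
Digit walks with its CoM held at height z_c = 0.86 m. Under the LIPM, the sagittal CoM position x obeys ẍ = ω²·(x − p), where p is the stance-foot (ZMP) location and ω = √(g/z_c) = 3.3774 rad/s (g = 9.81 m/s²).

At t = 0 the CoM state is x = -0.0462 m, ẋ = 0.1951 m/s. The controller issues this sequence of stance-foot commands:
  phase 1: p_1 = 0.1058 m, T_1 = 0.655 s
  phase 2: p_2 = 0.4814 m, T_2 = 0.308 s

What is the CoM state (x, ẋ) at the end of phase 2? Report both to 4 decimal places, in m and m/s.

phase 1: p=0.1058, T=0.655, ωT=2.212197, cosh=4.622613, sinh=4.513153; start (x,ẋ)=(-0.046200, 0.195100) → end (x,ẋ)=(-0.336129, -1.415022)
phase 2: p=0.4814, T=0.308, ωT=1.040239, cosh=1.591632, sinh=1.238262; start (x,ẋ)=(-0.336129, -1.415022) → end (x,ẋ)=(-1.338597, -5.671186)

x = -1.3386, ẋ = -5.6712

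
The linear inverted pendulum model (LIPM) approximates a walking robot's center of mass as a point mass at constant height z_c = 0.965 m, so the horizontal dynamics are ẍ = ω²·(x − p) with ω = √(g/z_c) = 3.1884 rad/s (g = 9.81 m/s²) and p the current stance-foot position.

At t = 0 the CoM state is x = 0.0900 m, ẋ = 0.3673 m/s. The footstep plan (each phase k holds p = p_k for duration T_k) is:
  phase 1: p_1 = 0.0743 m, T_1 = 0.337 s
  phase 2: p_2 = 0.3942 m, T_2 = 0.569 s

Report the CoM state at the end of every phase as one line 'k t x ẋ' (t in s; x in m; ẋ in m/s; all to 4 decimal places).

1 0.3370 0.2490 0.6653
2 0.9060 0.5600 0.7125

phase 1: p=0.0743, T=0.337, ωT=1.074491, cosh=1.634986, sinh=1.293515; start (x,ẋ)=(0.090000, 0.367300) → end (x,ẋ)=(0.248981, 0.665281)
phase 2: p=0.3942, T=0.569, ωT=1.814200, cosh=3.149566, sinh=2.986597; start (x,ẋ)=(0.248981, 0.665281) → end (x,ẋ)=(0.559996, 0.712501)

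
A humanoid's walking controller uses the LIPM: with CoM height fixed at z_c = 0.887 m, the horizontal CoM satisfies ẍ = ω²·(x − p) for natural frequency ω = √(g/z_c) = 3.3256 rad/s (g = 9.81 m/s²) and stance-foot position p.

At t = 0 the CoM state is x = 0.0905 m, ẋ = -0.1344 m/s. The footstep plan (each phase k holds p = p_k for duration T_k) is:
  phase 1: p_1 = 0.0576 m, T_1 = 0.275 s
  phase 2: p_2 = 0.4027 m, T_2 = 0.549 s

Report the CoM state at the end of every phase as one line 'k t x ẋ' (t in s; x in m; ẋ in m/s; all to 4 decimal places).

1 0.2750 0.0629 -0.0800
2 0.8240 -0.7520 -3.6710

phase 1: p=0.0576, T=0.275, ωT=0.914540, cosh=1.448164, sinh=1.047463; start (x,ẋ)=(0.090500, -0.134400) → end (x,ẋ)=(0.062913, -0.080028)
phase 2: p=0.4027, T=0.549, ωT=1.825754, cosh=3.184286, sinh=3.023190; start (x,ẋ)=(0.062913, -0.080028) → end (x,ẋ)=(-0.752031, -3.671027)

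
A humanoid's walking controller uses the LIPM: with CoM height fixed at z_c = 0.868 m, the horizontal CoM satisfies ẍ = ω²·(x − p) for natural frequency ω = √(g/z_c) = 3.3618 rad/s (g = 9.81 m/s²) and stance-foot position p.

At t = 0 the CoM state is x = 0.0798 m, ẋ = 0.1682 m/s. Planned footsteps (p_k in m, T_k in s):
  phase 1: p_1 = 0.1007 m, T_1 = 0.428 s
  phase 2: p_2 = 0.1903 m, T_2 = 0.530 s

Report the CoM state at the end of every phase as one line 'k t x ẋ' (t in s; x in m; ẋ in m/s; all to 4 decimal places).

phase 1: p=0.1007, T=0.428, ωT=1.438850, cosh=2.226523, sinh=1.989323; start (x,ẋ)=(0.079800, 0.168200) → end (x,ẋ)=(0.153697, 0.234728)
phase 2: p=0.1903, T=0.530, ωT=1.781754, cosh=3.054305, sinh=2.885962; start (x,ẋ)=(0.153697, 0.234728) → end (x,ẋ)=(0.280007, 0.361807)

1 0.4280 0.1537 0.2347
2 0.9580 0.2800 0.3618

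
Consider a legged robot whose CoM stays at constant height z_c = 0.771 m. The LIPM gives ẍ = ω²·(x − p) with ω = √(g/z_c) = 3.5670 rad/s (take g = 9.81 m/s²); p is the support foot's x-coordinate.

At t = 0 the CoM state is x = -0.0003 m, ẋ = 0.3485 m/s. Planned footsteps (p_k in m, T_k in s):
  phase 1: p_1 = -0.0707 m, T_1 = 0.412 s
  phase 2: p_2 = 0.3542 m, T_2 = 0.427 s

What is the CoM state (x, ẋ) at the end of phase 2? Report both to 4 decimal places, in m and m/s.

phase 1: p=-0.0707, T=0.412, ωT=1.469604, cosh=2.288765, sinh=2.058748; start (x,ẋ)=(-0.000300, 0.348500) → end (x,ẋ)=(0.291571, 1.314621)
phase 2: p=0.3542, T=0.427, ωT=1.523109, cosh=2.402248, sinh=2.184215; start (x,ẋ)=(0.291571, 1.314621) → end (x,ẋ)=(1.008744, 2.670097)

x = 1.0087, ẋ = 2.6701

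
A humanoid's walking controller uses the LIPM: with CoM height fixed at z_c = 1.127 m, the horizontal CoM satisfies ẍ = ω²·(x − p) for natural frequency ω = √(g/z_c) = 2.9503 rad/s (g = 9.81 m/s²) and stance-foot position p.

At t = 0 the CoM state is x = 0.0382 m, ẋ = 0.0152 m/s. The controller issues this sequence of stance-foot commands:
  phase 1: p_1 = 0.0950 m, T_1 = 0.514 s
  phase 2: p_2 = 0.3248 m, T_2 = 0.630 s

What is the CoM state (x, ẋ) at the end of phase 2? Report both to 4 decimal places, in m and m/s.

x = -1.1861, ẋ = -4.3456

phase 1: p=0.0950, T=0.514, ωT=1.516454, cosh=2.387765, sinh=2.168276; start (x,ẋ)=(0.038200, 0.015200) → end (x,ẋ)=(-0.029454, -0.327059)
phase 2: p=0.3248, T=0.630, ωT=1.858689, cosh=3.285599, sinh=3.129722; start (x,ẋ)=(-0.029454, -0.327059) → end (x,ẋ)=(-1.186086, -4.345633)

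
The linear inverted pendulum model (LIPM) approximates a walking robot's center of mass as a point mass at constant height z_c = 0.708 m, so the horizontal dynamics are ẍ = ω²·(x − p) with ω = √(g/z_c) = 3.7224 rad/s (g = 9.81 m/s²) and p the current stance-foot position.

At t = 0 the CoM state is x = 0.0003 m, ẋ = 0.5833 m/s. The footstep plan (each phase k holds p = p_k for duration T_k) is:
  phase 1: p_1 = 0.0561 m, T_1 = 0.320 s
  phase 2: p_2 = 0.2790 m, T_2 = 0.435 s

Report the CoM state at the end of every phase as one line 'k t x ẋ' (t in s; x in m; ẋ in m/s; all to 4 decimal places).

phase 1: p=0.0561, T=0.320, ωT=1.191168, cosh=1.797394, sinh=1.493528; start (x,ẋ)=(0.000300, 0.583300) → end (x,ẋ)=(0.189841, 0.738200)
phase 2: p=0.2790, T=0.435, ωT=1.619244, cosh=2.623660, sinh=2.425612; start (x,ẋ)=(0.189841, 0.738200) → end (x,ẋ)=(0.526108, 1.131762)

1 0.3200 0.1898 0.7382
2 0.7550 0.5261 1.1318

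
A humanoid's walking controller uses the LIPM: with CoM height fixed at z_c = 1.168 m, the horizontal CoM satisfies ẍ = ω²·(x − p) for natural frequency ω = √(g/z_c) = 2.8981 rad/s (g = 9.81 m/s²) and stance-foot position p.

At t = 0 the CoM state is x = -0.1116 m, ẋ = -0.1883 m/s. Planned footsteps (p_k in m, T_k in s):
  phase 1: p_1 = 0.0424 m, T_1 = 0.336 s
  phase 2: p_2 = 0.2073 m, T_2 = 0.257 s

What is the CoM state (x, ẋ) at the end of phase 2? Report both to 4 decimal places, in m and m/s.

x = -0.6240, ẋ = -2.1361

phase 1: p=0.0424, T=0.336, ωT=0.973762, cosh=1.512773, sinh=1.135113; start (x,ẋ)=(-0.111600, -0.188300) → end (x,ẋ)=(-0.264319, -0.791465)
phase 2: p=0.2073, T=0.257, ωT=0.744812, cosh=1.290434, sinh=0.815611; start (x,ẋ)=(-0.264319, -0.791465) → end (x,ẋ)=(-0.624035, -2.136110)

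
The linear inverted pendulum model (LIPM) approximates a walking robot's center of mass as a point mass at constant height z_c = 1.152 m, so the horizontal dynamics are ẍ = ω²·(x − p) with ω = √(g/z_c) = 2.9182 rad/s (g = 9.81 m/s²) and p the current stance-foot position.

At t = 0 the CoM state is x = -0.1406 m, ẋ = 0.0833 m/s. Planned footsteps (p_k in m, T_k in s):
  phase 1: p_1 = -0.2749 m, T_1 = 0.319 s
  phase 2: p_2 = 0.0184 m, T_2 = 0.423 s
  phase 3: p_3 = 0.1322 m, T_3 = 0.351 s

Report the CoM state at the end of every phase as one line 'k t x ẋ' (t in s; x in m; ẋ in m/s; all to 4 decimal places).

1 0.3190 -0.0475 0.5419
2 0.7420 0.1876 0.7075
3 1.0930 0.5135 1.3085

phase 1: p=-0.2749, T=0.319, ωT=0.930906, cosh=1.465501, sinh=1.071305; start (x,ẋ)=(-0.140600, 0.083300) → end (x,ẋ)=(-0.047503, 0.541936)
phase 2: p=0.0184, T=0.423, ωT=1.234399, cosh=1.863661, sinh=1.572651; start (x,ẋ)=(-0.047503, 0.541936) → end (x,ẋ)=(0.187635, 0.707536)
phase 3: p=0.1322, T=0.351, ωT=1.024288, cosh=1.572082, sinh=1.213030; start (x,ẋ)=(0.187635, 0.707536) → end (x,ẋ)=(0.513455, 1.308537)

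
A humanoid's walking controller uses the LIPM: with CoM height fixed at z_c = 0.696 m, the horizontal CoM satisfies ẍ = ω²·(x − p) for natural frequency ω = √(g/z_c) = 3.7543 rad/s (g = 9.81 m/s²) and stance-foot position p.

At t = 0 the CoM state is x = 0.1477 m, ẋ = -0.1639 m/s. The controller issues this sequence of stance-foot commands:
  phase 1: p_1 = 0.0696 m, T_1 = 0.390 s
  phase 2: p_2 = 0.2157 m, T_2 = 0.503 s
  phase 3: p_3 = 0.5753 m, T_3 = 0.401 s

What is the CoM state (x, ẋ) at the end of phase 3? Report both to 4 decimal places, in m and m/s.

x = -0.2346, ẋ = -2.7263

phase 1: p=0.0696, T=0.390, ωT=1.464177, cosh=2.277626, sinh=2.046357; start (x,ẋ)=(0.147700, -0.163900) → end (x,ẋ)=(0.158146, 0.226711)
phase 2: p=0.2157, T=0.503, ωT=1.888413, cosh=3.380092, sinh=3.228780; start (x,ẋ)=(0.158146, 0.226711) → end (x,ẋ)=(0.216137, 0.068641)
phase 3: p=0.5753, T=0.401, ωT=1.505474, cosh=2.364101, sinh=2.142189; start (x,ẋ)=(0.216137, 0.068641) → end (x,ẋ)=(-0.234631, -2.726263)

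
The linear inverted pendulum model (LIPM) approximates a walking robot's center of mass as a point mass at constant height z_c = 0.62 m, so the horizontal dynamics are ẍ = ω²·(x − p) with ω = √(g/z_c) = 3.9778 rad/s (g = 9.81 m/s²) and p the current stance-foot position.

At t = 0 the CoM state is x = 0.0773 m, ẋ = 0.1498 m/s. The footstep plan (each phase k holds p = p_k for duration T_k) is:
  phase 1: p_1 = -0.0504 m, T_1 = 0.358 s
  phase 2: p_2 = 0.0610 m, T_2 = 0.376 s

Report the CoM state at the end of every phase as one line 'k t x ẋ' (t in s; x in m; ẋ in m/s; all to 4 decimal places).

phase 1: p=-0.0504, T=0.358, ωT=1.424052, cosh=2.197328, sinh=1.956592; start (x,ẋ)=(0.077300, 0.149800) → end (x,ẋ)=(0.303882, 1.323040)
phase 2: p=0.0610, T=0.376, ωT=1.495653, cosh=2.343175, sinh=2.119073; start (x,ẋ)=(0.303882, 1.323040) → end (x,ẋ)=(1.334932, 5.147428)

1 0.3580 0.3039 1.3230
2 0.7340 1.3349 5.1474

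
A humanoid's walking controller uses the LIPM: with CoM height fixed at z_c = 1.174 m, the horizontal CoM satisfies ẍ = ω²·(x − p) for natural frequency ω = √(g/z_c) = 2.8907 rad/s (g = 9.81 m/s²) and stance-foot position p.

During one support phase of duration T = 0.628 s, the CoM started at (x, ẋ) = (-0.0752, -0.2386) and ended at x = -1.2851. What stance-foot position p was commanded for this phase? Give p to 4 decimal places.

p = 0.3721

ωT = 2.8907·0.628 = 1.815360; cosh(ωT) = 3.153032, sinh(ωT) = 2.990253
x(T) = p + (x₀−p)·cosh(ωT) + (ẋ₀/ω)·sinh(ωT) ⇒ p·(1 − cosh) = x(T) − x₀·cosh − (ẋ₀/ω)·sinh
numerator   = -1.2851 − (-0.0752)·3.153032 − (-0.2386/2.8907)·2.990253 = -0.801175
denominator = 1 − 3.153032 = -2.153032
p = -0.801175 / -2.153032 = 0.3721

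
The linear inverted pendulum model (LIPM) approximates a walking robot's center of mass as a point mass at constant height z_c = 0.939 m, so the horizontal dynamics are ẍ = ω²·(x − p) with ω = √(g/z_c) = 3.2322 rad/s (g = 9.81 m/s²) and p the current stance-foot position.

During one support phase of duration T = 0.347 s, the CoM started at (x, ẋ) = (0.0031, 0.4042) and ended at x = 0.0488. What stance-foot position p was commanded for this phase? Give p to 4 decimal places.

ωT = 3.2322·0.347 = 1.121573; cosh(ωT) = 1.697724, sinh(ωT) = 1.371957
x(T) = p + (x₀−p)·cosh(ωT) + (ẋ₀/ω)·sinh(ωT) ⇒ p·(1 − cosh) = x(T) − x₀·cosh − (ẋ₀/ω)·sinh
numerator   = 0.0488 − (0.0031)·1.697724 − (0.4042/3.2322)·1.371957 = -0.128032
denominator = 1 − 1.697724 = -0.697724
p = -0.128032 / -0.697724 = 0.1835

p = 0.1835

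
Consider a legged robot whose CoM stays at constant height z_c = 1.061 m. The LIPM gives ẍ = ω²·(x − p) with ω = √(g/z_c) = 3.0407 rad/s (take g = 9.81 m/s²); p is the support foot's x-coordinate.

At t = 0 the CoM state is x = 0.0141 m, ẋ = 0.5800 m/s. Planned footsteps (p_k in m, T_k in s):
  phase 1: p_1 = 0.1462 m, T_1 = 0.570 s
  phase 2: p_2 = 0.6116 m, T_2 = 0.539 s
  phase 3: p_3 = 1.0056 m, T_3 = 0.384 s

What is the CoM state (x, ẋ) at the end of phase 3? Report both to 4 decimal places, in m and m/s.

x = -0.8099, ẋ = -5.0518

phase 1: p=0.1462, T=0.570, ωT=1.733199, cosh=2.917723, sinh=2.741005; start (x,ẋ)=(0.014100, 0.580000) → end (x,ẋ)=(0.283603, 0.591282)
phase 2: p=0.6116, T=0.539, ωT=1.638937, cosh=2.671940, sinh=2.477754; start (x,ẋ)=(0.283603, 0.591282) → end (x,ẋ)=(0.217026, -0.891292)
phase 3: p=1.0056, T=0.384, ωT=1.167629, cosh=1.762733, sinh=1.451629; start (x,ẋ)=(0.217026, -0.891292) → end (x,ẋ)=(-0.809947, -5.051849)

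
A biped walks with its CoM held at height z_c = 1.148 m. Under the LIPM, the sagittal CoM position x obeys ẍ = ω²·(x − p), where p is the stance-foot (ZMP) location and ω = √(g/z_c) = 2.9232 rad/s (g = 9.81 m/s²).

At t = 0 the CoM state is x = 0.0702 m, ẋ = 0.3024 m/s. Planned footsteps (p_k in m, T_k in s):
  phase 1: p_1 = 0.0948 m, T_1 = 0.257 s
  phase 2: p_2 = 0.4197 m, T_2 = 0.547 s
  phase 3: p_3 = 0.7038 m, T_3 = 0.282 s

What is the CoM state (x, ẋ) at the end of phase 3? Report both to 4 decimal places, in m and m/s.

x = -0.5896, ẋ = -3.3168

phase 1: p=0.0948, T=0.257, ωT=0.751262, cosh=1.295722, sinh=0.823952; start (x,ẋ)=(0.070200, 0.302400) → end (x,ẋ)=(0.148162, 0.332575)
phase 2: p=0.4197, T=0.547, ωT=1.598990, cosh=2.575067, sinh=2.372967; start (x,ẋ)=(0.148162, 0.332575) → end (x,ẋ)=(-0.009555, -1.027164)
phase 3: p=0.7038, T=0.282, ωT=0.824342, cosh=1.359452, sinh=0.920929; start (x,ẋ)=(-0.009555, -1.027164) → end (x,ẋ)=(-0.589571, -3.316773)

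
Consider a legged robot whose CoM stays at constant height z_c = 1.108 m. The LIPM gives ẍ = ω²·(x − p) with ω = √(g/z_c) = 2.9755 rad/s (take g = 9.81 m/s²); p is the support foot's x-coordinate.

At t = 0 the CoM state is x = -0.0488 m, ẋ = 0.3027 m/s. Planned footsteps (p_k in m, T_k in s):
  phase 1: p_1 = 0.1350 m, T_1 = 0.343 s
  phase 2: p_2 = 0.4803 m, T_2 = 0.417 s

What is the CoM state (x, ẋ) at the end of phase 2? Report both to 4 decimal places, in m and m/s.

phase 1: p=0.1350, T=0.343, ωT=1.020596, cosh=1.567615, sinh=1.207235; start (x,ẋ)=(-0.048800, 0.302700) → end (x,ẋ)=(-0.030315, -0.185716)
phase 2: p=0.4803, T=0.417, ωT=1.240783, cosh=1.873740, sinh=1.584582; start (x,ẋ)=(-0.030315, -0.185716) → end (x,ẋ)=(-0.575361, -2.755493)

x = -0.5754, ẋ = -2.7555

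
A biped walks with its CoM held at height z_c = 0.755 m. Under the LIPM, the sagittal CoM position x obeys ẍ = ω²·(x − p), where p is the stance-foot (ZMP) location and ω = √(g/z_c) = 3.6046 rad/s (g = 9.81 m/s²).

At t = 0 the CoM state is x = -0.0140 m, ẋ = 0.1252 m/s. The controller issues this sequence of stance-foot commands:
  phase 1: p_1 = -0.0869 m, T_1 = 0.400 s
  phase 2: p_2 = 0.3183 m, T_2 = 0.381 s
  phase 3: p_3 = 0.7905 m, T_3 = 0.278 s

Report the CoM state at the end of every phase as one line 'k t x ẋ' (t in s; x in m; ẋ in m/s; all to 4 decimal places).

phase 1: p=-0.0869, T=0.400, ωT=1.441840, cosh=2.232481, sinh=1.995988; start (x,ẋ)=(-0.014000, 0.125200) → end (x,ẋ)=(0.145175, 0.804003)
phase 2: p=0.3183, T=0.381, ωT=1.373353, cosh=2.100911, sinh=1.847655; start (x,ẋ)=(0.145175, 0.804003) → end (x,ẋ)=(0.366698, 0.536119)
phase 3: p=0.7905, T=0.278, ωT=1.002079, cosh=1.545527, sinh=1.178411; start (x,ẋ)=(0.366698, 0.536119) → end (x,ẋ)=(0.310770, -0.971597)

1 0.4000 0.1452 0.8040
2 0.7810 0.3667 0.5361
3 1.0590 0.3108 -0.9716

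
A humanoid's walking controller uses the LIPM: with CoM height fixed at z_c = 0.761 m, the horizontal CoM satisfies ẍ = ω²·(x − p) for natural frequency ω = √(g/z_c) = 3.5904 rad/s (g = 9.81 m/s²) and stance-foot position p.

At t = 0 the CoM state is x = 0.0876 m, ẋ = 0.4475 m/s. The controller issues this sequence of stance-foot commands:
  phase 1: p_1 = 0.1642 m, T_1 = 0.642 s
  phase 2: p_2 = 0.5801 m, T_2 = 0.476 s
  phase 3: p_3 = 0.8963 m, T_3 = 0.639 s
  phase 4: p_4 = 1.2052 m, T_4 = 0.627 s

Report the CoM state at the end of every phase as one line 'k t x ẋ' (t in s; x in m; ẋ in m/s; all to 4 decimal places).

phase 1: p=0.1642, T=0.642, ωT=2.305037, cosh=5.062151, sinh=4.962396; start (x,ẋ)=(0.087600, 0.447500) → end (x,ẋ)=(0.394942, 0.900531)
phase 2: p=0.5801, T=0.476, ωT=1.709030, cosh=2.852322, sinh=2.671281; start (x,ẋ)=(0.394942, 0.900531) → end (x,ẋ)=(0.721971, 0.792761)
phase 3: p=0.8963, T=0.639, ωT=2.294266, cosh=5.008993, sinh=4.908157; start (x,ẋ)=(0.721971, 0.792761) → end (x,ẋ)=(1.106809, 0.898864)
phase 4: p=1.2052, T=0.627, ωT=2.251181, cosh=4.802110, sinh=4.696835; start (x,ẋ)=(1.106809, 0.898864) → end (x,ẋ)=(1.908577, 2.657223)

1 0.6420 0.3949 0.9005
2 1.1180 0.7220 0.7928
3 1.7570 1.1068 0.8989
4 2.3840 1.9086 2.6572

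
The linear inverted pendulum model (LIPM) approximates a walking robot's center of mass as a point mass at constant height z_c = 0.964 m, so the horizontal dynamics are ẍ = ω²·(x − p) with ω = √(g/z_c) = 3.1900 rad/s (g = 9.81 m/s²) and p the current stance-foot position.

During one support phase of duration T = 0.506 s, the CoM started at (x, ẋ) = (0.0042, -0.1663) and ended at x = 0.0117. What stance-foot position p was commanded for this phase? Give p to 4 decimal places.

ωT = 3.1900·0.506 = 1.614140; cosh(ωT) = 2.611314, sinh(ωT) = 2.412252
x(T) = p + (x₀−p)·cosh(ωT) + (ẋ₀/ω)·sinh(ωT) ⇒ p·(1 − cosh) = x(T) − x₀·cosh − (ẋ₀/ω)·sinh
numerator   = 0.0117 − (0.0042)·2.611314 − (-0.1663/3.1900)·2.412252 = 0.126487
denominator = 1 − 2.611314 = -1.611314
p = 0.126487 / -1.611314 = -0.0785

p = -0.0785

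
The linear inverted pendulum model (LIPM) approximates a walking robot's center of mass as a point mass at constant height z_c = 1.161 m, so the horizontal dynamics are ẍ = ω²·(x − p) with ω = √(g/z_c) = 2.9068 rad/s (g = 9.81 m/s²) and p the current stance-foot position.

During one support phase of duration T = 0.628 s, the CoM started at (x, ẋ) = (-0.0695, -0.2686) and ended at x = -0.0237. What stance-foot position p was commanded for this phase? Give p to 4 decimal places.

p = -0.2184

ωT = 2.9068·0.628 = 1.825470; cosh(ωT) = 3.183428, sinh(ωT) = 3.022286
x(T) = p + (x₀−p)·cosh(ωT) + (ẋ₀/ω)·sinh(ωT) ⇒ p·(1 − cosh) = x(T) − x₀·cosh − (ẋ₀/ω)·sinh
numerator   = -0.0237 − (-0.0695)·3.183428 − (-0.2686/2.9068)·3.022286 = 0.476820
denominator = 1 − 3.183428 = -2.183428
p = 0.476820 / -2.183428 = -0.2184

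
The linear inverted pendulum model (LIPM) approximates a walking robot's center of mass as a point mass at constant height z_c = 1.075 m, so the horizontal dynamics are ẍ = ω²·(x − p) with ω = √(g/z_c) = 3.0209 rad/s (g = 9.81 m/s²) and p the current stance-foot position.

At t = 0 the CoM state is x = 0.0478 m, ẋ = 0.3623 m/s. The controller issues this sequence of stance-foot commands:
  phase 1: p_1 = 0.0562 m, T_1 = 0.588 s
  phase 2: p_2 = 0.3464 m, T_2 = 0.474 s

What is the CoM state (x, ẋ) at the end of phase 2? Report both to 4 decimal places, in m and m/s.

x = 1.0810, ẋ = 2.4442

phase 1: p=0.0562, T=0.588, ωT=1.776289, cosh=3.038579, sinh=2.869314; start (x,ẋ)=(0.047800, 0.362300) → end (x,ẋ)=(0.374796, 1.028067)
phase 2: p=0.3464, T=0.474, ωT=1.431907, cosh=2.212763, sinh=1.973910; start (x,ẋ)=(0.374796, 1.028067) → end (x,ẋ)=(1.080991, 2.444194)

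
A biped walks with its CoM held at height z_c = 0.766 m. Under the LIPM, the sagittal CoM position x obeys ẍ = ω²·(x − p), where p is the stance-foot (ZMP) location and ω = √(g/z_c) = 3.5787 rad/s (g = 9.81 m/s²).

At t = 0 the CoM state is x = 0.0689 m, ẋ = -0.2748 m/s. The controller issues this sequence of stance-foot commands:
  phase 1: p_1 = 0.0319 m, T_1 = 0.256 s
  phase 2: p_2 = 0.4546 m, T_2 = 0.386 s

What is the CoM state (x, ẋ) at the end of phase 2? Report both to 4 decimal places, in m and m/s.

phase 1: p=0.0319, T=0.256, ωT=0.916147, cosh=1.449849, sinh=1.049792; start (x,ẋ)=(0.068900, -0.274800) → end (x,ẋ)=(0.004933, -0.259414)
phase 2: p=0.4546, T=0.386, ωT=1.381378, cosh=2.115808, sinh=1.864576; start (x,ẋ)=(0.004933, -0.259414) → end (x,ẋ)=(-0.631968, -3.549386)

x = -0.6320, ẋ = -3.5494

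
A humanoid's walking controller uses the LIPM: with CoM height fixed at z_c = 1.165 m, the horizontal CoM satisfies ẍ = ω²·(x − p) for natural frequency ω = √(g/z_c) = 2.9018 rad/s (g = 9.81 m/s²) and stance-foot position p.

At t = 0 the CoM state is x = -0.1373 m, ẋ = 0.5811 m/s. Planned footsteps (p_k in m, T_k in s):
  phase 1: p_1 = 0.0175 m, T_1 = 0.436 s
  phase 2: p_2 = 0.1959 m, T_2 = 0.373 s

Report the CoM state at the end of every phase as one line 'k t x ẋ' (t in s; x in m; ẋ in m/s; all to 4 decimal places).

phase 1: p=0.0175, T=0.436, ωT=1.265185, cosh=1.912967, sinh=1.630780; start (x,ẋ)=(-0.137300, 0.581100) → end (x,ẋ)=(0.047945, 0.379081)
phase 2: p=0.1959, T=0.373, ωT=1.082371, cosh=1.645231, sinh=1.306440; start (x,ẋ)=(0.047945, 0.379081) → end (x,ẋ)=(0.123148, 0.062773)

1 0.4360 0.0479 0.3791
2 0.8090 0.1231 0.0628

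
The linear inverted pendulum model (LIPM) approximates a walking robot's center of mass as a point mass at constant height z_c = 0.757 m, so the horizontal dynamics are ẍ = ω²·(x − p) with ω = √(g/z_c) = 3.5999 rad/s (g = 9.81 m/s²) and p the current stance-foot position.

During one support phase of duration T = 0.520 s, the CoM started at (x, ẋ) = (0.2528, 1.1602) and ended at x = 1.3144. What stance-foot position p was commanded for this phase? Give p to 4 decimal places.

p = 0.2361

ωT = 3.5999·0.520 = 1.871948; cosh(ωT) = 3.327386, sinh(ωT) = 3.173562
x(T) = p + (x₀−p)·cosh(ωT) + (ẋ₀/ω)·sinh(ωT) ⇒ p·(1 − cosh) = x(T) − x₀·cosh − (ẋ₀/ω)·sinh
numerator   = 1.3144 − (0.2528)·3.327386 − (1.1602/3.5999)·3.173562 = -0.549560
denominator = 1 − 3.327386 = -2.327386
p = -0.549560 / -2.327386 = 0.2361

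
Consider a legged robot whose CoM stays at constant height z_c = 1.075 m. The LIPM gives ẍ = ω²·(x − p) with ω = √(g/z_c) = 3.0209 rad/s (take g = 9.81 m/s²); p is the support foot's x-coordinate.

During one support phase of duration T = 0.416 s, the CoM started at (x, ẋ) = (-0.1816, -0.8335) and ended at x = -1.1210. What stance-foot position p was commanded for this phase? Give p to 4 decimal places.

p = 0.3677

ωT = 3.0209·0.416 = 1.256694; cosh(ωT) = 1.899190, sinh(ωT) = 1.614597
x(T) = p + (x₀−p)·cosh(ωT) + (ẋ₀/ω)·sinh(ωT) ⇒ p·(1 − cosh) = x(T) − x₀·cosh − (ẋ₀/ω)·sinh
numerator   = -1.1210 − (-0.1816)·1.899190 − (-0.8335/3.0209)·1.614597 = -0.330622
denominator = 1 − 1.899190 = -0.899190
p = -0.330622 / -0.899190 = 0.3677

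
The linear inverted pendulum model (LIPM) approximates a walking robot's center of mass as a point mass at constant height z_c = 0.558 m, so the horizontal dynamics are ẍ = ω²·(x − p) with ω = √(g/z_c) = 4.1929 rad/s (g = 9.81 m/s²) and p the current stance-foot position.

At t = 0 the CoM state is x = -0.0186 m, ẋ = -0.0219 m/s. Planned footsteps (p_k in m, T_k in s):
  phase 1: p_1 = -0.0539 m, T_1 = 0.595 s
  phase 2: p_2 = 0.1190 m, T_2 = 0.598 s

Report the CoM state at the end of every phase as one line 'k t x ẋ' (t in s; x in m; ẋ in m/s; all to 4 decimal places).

1 0.5950 0.1300 0.7572
2 1.1930 1.2878 4.9586

phase 1: p=-0.0539, T=0.595, ωT=2.494775, cosh=6.100764, sinh=6.018249; start (x,ẋ)=(-0.018600, -0.021900) → end (x,ẋ)=(0.130023, 0.757150)
phase 2: p=0.1190, T=0.598, ωT=2.507354, cosh=6.176950, sinh=6.095467; start (x,ẋ)=(0.130023, 0.757150) → end (x,ẋ)=(1.287803, 4.958602)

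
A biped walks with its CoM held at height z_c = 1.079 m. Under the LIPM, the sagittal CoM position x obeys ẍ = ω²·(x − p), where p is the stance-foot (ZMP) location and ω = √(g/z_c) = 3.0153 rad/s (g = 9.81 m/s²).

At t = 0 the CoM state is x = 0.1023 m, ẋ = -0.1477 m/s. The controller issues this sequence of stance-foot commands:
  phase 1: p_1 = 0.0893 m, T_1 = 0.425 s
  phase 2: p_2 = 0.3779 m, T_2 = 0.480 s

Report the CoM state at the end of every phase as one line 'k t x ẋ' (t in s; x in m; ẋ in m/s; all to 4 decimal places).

1 0.4250 0.0331 -0.2214
2 0.9050 -0.5431 -2.5846

phase 1: p=0.0893, T=0.425, ωT=1.281502, cosh=1.939834, sinh=1.662214; start (x,ẋ)=(0.102300, -0.147700) → end (x,ẋ)=(0.033097, -0.221356)
phase 2: p=0.3779, T=0.480, ωT=1.447344, cosh=2.243500, sinh=2.008306; start (x,ẋ)=(0.033097, -0.221356) → end (x,ẋ)=(-0.543098, -2.584620)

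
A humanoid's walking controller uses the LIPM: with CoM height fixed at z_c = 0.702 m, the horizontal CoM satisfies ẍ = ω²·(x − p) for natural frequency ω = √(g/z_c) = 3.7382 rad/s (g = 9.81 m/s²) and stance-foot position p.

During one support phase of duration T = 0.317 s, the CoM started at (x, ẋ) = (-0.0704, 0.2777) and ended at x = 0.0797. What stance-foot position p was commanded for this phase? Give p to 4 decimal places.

p = -0.1211

ωT = 3.7382·0.317 = 1.185009; cosh(ωT) = 1.788230, sinh(ωT) = 1.482487
x(T) = p + (x₀−p)·cosh(ωT) + (ẋ₀/ω)·sinh(ωT) ⇒ p·(1 − cosh) = x(T) − x₀·cosh − (ẋ₀/ω)·sinh
numerator   = 0.0797 − (-0.0704)·1.788230 − (0.2777/3.7382)·1.482487 = 0.095462
denominator = 1 − 1.788230 = -0.788230
p = 0.095462 / -0.788230 = -0.1211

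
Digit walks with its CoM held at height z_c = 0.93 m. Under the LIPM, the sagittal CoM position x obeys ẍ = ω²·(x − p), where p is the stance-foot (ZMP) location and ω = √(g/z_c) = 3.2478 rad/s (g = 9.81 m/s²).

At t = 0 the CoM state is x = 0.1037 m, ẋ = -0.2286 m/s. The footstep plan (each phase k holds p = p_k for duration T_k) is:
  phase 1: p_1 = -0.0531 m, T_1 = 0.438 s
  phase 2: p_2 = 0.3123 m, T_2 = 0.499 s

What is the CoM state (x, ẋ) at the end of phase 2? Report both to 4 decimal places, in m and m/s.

phase 1: p=-0.0531, T=0.438, ωT=1.422536, cosh=2.194364, sinh=1.953263; start (x,ẋ)=(0.103700, -0.228600) → end (x,ẋ)=(0.153494, 0.493077)
phase 2: p=0.3123, T=0.499, ωT=1.620652, cosh=2.627078, sinh=2.429309; start (x,ẋ)=(0.153494, 0.493077) → end (x,ẋ)=(0.263918, 0.042386)

x = 0.2639, ẋ = 0.0424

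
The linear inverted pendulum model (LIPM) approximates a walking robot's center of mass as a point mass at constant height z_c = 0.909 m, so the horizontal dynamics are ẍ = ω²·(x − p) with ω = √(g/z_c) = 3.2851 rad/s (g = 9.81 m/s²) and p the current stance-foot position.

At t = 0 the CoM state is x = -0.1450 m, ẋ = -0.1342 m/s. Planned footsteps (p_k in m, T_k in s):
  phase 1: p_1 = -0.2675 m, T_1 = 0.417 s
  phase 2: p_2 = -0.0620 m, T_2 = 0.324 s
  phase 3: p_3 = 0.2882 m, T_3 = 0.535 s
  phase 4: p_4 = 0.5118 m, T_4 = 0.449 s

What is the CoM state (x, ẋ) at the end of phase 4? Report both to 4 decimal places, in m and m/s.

phase 1: p=-0.2675, T=0.417, ωT=1.369887, cosh=2.094520, sinh=1.840385; start (x,ẋ)=(-0.145000, -0.134200) → end (x,ẋ)=(-0.086103, 0.459532)
phase 2: p=-0.0620, T=0.324, ωT=1.064372, cosh=1.621982, sinh=1.277037; start (x,ẋ)=(-0.086103, 0.459532) → end (x,ẋ)=(0.077542, 0.644235)
phase 3: p=0.2882, T=0.535, ωT=1.757529, cosh=2.985280, sinh=2.812810; start (x,ẋ)=(0.077542, 0.644235) → end (x,ẋ)=(0.210942, -0.023334)
phase 4: p=0.5118, T=0.449, ωT=1.475010, cosh=2.299928, sinh=2.071151; start (x,ẋ)=(0.210942, -0.023334) → end (x,ẋ)=(-0.194864, -2.100689)

x = -0.1949, ẋ = -2.1007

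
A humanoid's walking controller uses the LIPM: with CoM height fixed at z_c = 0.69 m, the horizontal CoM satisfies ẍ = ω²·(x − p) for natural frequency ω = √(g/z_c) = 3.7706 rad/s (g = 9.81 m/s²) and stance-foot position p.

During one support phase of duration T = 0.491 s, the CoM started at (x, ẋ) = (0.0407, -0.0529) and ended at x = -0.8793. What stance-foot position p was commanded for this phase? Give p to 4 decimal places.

p = 0.4280

ωT = 3.7706·0.491 = 1.851365; cosh(ωT) = 3.262763, sinh(ωT) = 3.105741
x(T) = p + (x₀−p)·cosh(ωT) + (ẋ₀/ω)·sinh(ωT) ⇒ p·(1 − cosh) = x(T) − x₀·cosh − (ẋ₀/ω)·sinh
numerator   = -0.8793 − (0.0407)·3.262763 − (-0.0529/3.7706)·3.105741 = -0.968522
denominator = 1 − 3.262763 = -2.262763
p = -0.968522 / -2.262763 = 0.4280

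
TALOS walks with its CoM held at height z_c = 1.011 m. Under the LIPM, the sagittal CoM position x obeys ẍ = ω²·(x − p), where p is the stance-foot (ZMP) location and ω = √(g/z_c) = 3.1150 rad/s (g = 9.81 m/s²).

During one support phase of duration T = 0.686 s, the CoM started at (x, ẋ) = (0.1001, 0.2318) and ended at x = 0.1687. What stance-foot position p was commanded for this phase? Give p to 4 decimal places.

p = 0.1736

ωT = 3.1150·0.686 = 2.136890; cosh(ωT) = 4.295533, sinh(ωT) = 4.177512
x(T) = p + (x₀−p)·cosh(ωT) + (ẋ₀/ω)·sinh(ωT) ⇒ p·(1 − cosh) = x(T) − x₀·cosh − (ẋ₀/ω)·sinh
numerator   = 0.1687 − (0.1001)·4.295533 − (0.2318/3.1150)·4.177512 = -0.572149
denominator = 1 − 4.295533 = -3.295533
p = -0.572149 / -3.295533 = 0.1736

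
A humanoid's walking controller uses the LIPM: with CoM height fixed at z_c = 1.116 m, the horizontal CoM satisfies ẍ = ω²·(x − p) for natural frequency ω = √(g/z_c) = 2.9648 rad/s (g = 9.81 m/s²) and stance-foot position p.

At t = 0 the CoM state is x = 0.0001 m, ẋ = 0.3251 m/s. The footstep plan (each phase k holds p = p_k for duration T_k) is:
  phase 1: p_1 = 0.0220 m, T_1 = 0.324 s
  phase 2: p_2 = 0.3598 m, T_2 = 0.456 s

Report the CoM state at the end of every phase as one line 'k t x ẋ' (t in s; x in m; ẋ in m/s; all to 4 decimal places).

1 0.3240 0.1115 0.4146
2 0.7800 0.1000 -0.4726

phase 1: p=0.0220, T=0.324, ωT=0.960595, cosh=1.497958, sinh=1.115293; start (x,ẋ)=(0.000100, 0.325100) → end (x,ẋ)=(0.111490, 0.414571)
phase 2: p=0.3598, T=0.456, ωT=1.351949, cosh=2.061843, sinh=1.803107; start (x,ẋ)=(0.111490, 0.414571) → end (x,ẋ)=(0.099955, -0.472647)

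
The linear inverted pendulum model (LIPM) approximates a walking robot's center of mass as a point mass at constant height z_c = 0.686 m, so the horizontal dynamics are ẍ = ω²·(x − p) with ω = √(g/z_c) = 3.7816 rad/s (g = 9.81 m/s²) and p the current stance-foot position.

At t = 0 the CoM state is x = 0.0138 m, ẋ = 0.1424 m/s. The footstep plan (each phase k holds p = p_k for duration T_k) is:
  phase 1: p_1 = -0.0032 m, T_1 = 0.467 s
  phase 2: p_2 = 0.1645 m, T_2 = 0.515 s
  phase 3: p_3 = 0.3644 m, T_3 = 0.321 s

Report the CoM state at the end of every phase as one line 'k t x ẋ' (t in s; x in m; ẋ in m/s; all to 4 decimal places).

1 0.4670 0.1548 0.6110
2 0.9820 0.6848 2.0599
3 1.3030 1.7873 5.6328

phase 1: p=-0.0032, T=0.467, ωT=1.766007, cosh=3.009237, sinh=2.838222; start (x,ẋ)=(0.013800, 0.142400) → end (x,ẋ)=(0.154833, 0.610977)
phase 2: p=0.1645, T=0.515, ωT=1.947524, cosh=3.576966, sinh=3.434340; start (x,ẋ)=(0.154833, 0.610977) → end (x,ẋ)=(0.684793, 2.059897)
phase 3: p=0.3644, T=0.321, ωT=1.213894, cosh=1.831803, sinh=1.534764; start (x,ẋ)=(0.684793, 2.059897) → end (x,ẋ)=(1.787308, 5.632845)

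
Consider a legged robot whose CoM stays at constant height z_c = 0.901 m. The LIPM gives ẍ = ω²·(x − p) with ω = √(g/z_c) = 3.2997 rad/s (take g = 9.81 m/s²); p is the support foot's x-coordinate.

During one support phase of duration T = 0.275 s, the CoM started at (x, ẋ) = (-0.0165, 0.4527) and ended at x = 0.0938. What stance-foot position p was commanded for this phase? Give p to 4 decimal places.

p = 0.0561

ωT = 3.2997·0.275 = 0.907418; cosh(ωT) = 1.440740, sinh(ωT) = 1.037175
x(T) = p + (x₀−p)·cosh(ωT) + (ẋ₀/ω)·sinh(ωT) ⇒ p·(1 − cosh) = x(T) − x₀·cosh − (ẋ₀/ω)·sinh
numerator   = 0.0938 − (-0.0165)·1.440740 − (0.4527/3.2997)·1.037175 = -0.024722
denominator = 1 − 1.440740 = -0.440740
p = -0.024722 / -0.440740 = 0.0561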